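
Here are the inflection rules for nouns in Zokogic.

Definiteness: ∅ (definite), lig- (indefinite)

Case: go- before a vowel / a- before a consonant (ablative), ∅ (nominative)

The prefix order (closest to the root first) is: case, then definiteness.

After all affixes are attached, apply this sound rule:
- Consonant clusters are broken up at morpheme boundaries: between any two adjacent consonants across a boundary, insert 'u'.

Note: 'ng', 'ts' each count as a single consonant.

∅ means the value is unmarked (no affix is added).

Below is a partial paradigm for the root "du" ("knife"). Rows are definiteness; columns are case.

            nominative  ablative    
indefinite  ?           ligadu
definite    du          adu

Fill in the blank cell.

ligudu

case = nominative: zero marking, form stays du.
Attach definiteness indefinite lig- → ligdu.
Apply epenthesis: ligdu → ligudu.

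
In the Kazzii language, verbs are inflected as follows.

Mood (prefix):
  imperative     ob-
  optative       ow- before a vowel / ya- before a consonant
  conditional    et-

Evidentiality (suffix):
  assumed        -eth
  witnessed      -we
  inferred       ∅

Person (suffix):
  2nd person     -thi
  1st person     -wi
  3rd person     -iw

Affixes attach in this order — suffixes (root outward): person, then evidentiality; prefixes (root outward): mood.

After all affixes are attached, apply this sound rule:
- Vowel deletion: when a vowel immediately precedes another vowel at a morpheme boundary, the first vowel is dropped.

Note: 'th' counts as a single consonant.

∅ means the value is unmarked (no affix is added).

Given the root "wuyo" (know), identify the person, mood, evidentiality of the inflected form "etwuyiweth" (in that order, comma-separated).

3rd person, conditional, assumed

Segment: et-wuyo-iw-eth.
person: -iw → 3rd person.
mood: et- → conditional.
evidentiality: -eth → assumed.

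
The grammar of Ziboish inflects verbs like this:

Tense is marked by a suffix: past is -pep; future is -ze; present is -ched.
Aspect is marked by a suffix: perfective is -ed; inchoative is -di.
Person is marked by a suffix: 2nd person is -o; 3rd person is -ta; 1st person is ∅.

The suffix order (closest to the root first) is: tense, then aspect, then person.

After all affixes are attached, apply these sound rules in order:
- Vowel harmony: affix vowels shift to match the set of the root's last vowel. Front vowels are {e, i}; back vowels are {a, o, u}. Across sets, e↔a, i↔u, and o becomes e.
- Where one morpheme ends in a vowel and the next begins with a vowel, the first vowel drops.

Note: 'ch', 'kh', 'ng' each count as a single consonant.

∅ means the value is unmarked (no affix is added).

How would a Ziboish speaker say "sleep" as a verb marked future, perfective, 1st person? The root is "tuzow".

Attach tense future -ze → tuzowze.
Attach aspect perfective -ed → tuzowzeed.
person = 1st person: zero marking, form stays tuzowzeed.
Apply vowel harmony: tuzowzeed → tuzowzaad.
Apply vowel deletion: tuzowzaad → tuzowzad.

tuzowzad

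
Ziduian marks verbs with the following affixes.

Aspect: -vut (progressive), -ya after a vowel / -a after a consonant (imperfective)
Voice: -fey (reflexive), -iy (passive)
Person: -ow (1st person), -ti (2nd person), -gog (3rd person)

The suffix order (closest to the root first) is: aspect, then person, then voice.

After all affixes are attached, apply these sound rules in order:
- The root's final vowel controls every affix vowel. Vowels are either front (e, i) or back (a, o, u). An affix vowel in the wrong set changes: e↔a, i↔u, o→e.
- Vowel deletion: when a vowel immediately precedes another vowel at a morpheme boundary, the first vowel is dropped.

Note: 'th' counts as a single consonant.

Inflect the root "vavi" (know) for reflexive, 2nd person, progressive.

Attach aspect progressive -vut → vavivut.
Attach person 2nd person -ti → vavivutti.
Attach voice reflexive -fey → vavivuttifey.
Apply vowel harmony: vavivuttifey → vavivittifey.
Vowel deletion: no change.

vavivittifey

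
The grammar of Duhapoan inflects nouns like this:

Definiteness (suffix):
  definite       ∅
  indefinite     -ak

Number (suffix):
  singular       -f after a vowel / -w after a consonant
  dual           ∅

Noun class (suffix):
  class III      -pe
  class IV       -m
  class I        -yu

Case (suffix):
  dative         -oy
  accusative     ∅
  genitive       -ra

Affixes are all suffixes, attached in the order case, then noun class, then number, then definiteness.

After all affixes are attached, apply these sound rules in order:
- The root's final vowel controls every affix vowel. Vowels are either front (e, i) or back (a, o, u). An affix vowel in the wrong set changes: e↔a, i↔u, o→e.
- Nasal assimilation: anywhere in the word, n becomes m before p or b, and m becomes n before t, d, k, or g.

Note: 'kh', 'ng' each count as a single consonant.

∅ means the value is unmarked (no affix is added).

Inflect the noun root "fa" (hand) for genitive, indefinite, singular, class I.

Attach case genitive -ra → fara.
Attach noun class class I -yu → farayu.
Attach number singular -f (after vowel 'u') → farayuf.
Attach definiteness indefinite -ak → farayufak.
Vowel harmony: no change.
Nasal assimilation: no change.

farayufak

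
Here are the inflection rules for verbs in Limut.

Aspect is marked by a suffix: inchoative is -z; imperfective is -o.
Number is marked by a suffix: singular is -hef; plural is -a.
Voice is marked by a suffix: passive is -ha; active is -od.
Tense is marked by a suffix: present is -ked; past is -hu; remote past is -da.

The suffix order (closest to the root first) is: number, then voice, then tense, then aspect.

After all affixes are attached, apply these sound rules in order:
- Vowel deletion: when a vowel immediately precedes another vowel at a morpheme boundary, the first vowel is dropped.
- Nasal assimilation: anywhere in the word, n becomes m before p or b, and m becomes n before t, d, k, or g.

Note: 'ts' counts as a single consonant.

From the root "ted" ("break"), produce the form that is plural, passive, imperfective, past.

Attach number plural -a → teda.
Attach voice passive -ha → tedaha.
Attach tense past -hu → tedahahu.
Attach aspect imperfective -o → tedahahuo.
Apply vowel deletion: tedahahuo → tedahaho.
Nasal assimilation: no change.

tedahaho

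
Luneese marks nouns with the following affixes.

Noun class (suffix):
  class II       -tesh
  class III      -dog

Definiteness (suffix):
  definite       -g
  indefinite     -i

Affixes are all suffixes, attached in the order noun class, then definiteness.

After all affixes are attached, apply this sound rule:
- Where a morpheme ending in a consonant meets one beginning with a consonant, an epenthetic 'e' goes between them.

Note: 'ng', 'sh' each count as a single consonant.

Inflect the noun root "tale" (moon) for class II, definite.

taletesheg

Attach noun class class II -tesh → taletesh.
Attach definiteness definite -g → taleteshg.
Apply epenthesis: taleteshg → taletesheg.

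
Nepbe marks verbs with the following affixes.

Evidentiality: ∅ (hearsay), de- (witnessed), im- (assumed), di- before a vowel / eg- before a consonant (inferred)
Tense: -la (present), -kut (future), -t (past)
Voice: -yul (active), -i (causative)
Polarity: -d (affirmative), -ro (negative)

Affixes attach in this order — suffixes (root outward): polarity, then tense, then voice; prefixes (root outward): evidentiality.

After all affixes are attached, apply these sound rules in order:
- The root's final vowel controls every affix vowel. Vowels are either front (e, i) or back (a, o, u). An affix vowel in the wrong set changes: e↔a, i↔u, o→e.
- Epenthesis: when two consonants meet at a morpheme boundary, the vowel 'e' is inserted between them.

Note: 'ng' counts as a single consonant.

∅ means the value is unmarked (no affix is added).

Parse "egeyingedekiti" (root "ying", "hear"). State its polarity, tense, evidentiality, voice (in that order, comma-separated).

affirmative, future, inferred, causative

Segment: eg-ying-d-kut-i.
polarity: -d → affirmative.
tense: -kut → future.
evidentiality: di/eg- → inferred.
voice: -i → causative.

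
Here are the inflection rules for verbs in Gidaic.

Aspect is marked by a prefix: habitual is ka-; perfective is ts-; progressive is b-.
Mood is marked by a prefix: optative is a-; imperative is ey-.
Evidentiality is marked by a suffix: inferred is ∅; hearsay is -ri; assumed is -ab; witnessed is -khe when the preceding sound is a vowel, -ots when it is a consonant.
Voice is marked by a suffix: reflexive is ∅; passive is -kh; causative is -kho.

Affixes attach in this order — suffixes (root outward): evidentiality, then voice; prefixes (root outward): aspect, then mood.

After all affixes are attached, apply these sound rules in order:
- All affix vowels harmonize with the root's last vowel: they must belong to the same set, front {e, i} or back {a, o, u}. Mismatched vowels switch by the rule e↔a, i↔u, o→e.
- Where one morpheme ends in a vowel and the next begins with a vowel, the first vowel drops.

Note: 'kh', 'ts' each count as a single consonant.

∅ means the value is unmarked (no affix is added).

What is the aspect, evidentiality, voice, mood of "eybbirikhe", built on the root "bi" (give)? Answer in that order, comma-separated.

Segment: ey-b-bi-ri-kho.
aspect: b- → progressive.
evidentiality: -ri → hearsay.
voice: -kho → causative.
mood: ey- → imperative.

progressive, hearsay, causative, imperative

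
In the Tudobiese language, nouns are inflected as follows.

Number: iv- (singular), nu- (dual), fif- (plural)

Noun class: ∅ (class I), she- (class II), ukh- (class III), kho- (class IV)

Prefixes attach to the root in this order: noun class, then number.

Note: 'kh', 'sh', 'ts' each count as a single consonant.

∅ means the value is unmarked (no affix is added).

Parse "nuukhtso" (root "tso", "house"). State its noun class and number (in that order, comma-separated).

Segment: nu-ukh-tso.
noun class: ukh- → class III.
number: nu- → dual.

class III, dual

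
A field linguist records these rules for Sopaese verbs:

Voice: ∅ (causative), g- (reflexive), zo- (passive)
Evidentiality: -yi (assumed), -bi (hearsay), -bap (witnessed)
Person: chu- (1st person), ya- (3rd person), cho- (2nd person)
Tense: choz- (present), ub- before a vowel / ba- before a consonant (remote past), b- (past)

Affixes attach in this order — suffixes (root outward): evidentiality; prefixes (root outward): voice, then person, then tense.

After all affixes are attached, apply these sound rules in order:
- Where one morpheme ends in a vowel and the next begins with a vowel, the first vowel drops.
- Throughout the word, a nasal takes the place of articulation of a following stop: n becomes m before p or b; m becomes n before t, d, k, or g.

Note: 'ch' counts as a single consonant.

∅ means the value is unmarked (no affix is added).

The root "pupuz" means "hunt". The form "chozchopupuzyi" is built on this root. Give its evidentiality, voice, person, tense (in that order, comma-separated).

Segment: choz-cho-pupuz-yi.
evidentiality: -yi → assumed.
voice: ∅ → causative.
person: cho- → 2nd person.
tense: choz- → present.

assumed, causative, 2nd person, present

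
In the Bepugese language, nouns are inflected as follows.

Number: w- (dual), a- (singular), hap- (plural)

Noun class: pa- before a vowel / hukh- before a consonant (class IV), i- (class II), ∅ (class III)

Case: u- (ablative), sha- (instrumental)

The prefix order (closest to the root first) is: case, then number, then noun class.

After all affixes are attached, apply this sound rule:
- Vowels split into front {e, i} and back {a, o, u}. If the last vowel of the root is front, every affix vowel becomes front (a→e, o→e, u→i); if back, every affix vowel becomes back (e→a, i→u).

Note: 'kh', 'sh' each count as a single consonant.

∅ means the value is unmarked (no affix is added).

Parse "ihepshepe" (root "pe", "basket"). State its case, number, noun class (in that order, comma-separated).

Segment: i-hap-sha-pe.
case: sha- → instrumental.
number: hap- → plural.
noun class: i- → class II.

instrumental, plural, class II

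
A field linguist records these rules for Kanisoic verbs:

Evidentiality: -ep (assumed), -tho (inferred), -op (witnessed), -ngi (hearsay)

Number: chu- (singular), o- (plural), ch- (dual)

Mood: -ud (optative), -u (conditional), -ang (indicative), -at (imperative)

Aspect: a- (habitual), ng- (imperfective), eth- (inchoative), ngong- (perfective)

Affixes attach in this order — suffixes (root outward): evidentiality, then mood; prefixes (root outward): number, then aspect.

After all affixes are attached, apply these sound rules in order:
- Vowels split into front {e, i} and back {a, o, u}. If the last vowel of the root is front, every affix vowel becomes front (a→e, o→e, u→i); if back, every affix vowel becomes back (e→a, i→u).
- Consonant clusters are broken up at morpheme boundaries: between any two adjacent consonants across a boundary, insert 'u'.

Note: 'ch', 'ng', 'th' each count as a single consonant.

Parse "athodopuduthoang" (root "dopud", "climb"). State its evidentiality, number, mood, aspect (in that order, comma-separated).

inferred, plural, indicative, inchoative

Segment: eth-o-dopud-tho-ang.
evidentiality: -tho → inferred.
number: o- → plural.
mood: -ang → indicative.
aspect: eth- → inchoative.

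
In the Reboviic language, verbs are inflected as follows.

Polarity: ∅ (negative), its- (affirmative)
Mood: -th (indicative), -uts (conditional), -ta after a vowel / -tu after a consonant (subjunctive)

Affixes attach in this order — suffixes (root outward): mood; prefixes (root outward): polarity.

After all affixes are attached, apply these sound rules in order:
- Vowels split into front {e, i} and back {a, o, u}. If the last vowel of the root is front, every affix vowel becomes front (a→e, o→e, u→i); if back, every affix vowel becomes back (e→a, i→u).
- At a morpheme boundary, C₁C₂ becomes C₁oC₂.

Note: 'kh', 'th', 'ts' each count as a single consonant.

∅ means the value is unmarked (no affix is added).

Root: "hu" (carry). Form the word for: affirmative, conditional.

utsohuuts

Attach mood conditional -uts → huuts.
Attach polarity affirmative its- → itshuuts.
Apply vowel harmony: itshuuts → utshuuts.
Apply epenthesis: utshuuts → utsohuuts.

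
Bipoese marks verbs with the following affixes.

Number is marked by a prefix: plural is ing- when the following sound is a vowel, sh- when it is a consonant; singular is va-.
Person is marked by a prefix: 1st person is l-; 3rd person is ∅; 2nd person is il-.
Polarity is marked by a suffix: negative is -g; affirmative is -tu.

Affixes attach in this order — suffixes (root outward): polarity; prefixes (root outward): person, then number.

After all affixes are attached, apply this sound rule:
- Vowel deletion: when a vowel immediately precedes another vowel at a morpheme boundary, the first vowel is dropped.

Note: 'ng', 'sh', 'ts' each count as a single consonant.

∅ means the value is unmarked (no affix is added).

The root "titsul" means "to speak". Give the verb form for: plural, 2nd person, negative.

Attach person 2nd person il- → iltitsul.
Attach polarity negative -g → iltitsulg.
Attach number plural ing- (before vowel 'i') → ingiltitsulg.
Vowel deletion: no change.

ingiltitsulg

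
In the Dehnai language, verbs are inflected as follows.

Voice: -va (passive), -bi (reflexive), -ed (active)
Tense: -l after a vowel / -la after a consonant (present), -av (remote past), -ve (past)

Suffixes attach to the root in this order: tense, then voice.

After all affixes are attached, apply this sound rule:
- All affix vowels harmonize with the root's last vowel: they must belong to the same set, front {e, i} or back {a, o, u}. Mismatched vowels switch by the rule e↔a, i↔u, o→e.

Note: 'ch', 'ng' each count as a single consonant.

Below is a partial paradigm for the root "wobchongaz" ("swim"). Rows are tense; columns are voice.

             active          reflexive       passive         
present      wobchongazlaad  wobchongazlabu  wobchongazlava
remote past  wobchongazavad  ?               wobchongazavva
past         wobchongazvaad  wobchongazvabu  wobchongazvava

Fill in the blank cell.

wobchongazavbu

Attach tense remote past -av → wobchongazav.
Attach voice reflexive -bi → wobchongazavbi.
Apply vowel harmony: wobchongazavbi → wobchongazavbu.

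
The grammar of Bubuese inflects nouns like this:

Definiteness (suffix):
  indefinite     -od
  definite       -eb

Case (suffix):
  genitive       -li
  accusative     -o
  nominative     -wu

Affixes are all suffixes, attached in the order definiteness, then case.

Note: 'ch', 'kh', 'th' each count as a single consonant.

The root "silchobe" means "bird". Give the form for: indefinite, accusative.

silchobeodo

Attach definiteness indefinite -od → silchobeod.
Attach case accusative -o → silchobeodo.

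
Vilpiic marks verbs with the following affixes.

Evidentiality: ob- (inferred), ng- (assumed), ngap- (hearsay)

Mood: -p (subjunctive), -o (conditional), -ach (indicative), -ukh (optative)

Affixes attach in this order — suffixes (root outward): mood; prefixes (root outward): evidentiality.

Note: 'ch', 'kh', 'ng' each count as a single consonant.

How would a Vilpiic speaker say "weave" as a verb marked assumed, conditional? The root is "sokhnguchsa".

Attach evidentiality assumed ng- → ngsokhnguchsa.
Attach mood conditional -o → ngsokhnguchsao.

ngsokhnguchsao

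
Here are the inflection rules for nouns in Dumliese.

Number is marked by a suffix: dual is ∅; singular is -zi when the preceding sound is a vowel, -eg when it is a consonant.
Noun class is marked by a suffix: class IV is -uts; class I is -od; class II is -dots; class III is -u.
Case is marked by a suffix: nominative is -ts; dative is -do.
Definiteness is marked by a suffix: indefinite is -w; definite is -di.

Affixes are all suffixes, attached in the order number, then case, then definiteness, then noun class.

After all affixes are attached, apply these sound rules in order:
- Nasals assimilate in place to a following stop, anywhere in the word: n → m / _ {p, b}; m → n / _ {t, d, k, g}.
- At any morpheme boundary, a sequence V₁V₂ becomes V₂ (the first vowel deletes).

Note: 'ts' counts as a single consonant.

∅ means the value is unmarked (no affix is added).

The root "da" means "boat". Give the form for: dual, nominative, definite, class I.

number = dual: zero marking, form stays da.
Attach case nominative -ts → dats.
Attach definiteness definite -di → datsdi.
Attach noun class class I -od → datsdiod.
Nasal assimilation: no change.
Apply vowel deletion: datsdiod → datsdod.

datsdod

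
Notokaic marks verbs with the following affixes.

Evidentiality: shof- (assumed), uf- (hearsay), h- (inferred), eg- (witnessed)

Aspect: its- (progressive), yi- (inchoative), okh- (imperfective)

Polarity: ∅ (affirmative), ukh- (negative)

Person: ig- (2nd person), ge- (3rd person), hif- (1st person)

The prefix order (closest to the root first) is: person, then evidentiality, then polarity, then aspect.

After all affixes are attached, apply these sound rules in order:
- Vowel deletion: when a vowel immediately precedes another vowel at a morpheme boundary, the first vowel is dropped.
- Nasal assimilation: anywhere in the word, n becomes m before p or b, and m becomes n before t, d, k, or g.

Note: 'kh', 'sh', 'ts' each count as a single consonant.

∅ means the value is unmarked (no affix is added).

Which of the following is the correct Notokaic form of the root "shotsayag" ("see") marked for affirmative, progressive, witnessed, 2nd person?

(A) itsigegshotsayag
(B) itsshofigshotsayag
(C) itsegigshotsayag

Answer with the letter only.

C

Attach person 2nd person ig- → igshotsayag.
Attach evidentiality witnessed eg- → egigshotsayag.
polarity = affirmative: zero marking, form stays egigshotsayag.
Attach aspect progressive its- → itsegigshotsayag.
Vowel deletion: no change.
Nasal assimilation: no change.
So the correct form is itsegigshotsayag, option (C).
(A) itsigegshotsayag is wrong: it has the affixes in the wrong order.
(B) itsshofigshotsayag is wrong: it uses assumed instead of witnessed for evidentiality.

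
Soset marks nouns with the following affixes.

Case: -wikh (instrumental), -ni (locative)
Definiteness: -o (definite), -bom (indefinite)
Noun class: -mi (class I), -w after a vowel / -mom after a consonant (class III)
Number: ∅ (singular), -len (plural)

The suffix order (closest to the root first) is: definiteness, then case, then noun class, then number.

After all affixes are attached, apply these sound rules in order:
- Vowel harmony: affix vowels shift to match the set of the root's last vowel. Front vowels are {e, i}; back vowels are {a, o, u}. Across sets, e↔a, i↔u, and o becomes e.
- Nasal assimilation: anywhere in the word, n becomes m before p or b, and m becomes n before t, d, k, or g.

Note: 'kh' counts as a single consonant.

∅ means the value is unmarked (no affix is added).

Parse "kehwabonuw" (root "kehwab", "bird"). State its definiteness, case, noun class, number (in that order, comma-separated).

definite, locative, class III, singular

Segment: kehwab-o-ni-w.
definiteness: -o → definite.
case: -ni → locative.
noun class: -w/mom → class III.
number: ∅ → singular.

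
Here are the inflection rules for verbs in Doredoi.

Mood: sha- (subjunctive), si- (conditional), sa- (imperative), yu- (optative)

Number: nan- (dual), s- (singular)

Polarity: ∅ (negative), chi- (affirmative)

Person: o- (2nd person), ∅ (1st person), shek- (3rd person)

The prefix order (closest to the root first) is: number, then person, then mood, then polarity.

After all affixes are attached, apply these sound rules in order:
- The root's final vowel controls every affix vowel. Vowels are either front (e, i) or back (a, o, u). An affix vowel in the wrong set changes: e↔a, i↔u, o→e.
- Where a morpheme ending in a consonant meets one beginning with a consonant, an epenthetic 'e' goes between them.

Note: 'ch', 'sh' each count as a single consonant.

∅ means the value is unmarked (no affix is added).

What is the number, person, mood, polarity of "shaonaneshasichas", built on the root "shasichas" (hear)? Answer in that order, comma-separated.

dual, 2nd person, subjunctive, negative

Segment: sha-o-nan-shasichas.
number: nan- → dual.
person: o- → 2nd person.
mood: sha- → subjunctive.
polarity: ∅ → negative.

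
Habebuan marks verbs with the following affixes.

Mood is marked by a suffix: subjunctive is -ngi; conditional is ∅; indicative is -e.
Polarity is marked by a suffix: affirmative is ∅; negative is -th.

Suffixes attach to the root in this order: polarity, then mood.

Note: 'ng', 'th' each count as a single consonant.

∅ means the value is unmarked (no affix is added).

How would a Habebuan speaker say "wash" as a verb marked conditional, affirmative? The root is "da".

polarity = affirmative: zero marking, form stays da.
mood = conditional: zero marking, form stays da.

da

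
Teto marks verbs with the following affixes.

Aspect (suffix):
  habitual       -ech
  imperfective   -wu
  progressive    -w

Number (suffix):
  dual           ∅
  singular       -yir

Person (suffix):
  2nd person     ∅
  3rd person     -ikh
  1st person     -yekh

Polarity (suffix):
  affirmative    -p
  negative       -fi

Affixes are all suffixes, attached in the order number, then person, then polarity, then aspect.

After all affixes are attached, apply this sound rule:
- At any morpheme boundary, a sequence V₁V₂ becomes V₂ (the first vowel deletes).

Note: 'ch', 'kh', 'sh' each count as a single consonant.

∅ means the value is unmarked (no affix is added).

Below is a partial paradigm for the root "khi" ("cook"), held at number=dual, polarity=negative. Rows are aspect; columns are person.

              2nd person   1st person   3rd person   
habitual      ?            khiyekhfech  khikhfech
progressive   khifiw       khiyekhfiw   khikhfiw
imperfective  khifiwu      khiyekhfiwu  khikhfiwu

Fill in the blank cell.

number = dual: zero marking, form stays khi.
person = 2nd person: zero marking, form stays khi.
Attach polarity negative -fi → khifi.
Attach aspect habitual -ech → khifiech.
Apply vowel deletion: khifiech → khifech.

khifech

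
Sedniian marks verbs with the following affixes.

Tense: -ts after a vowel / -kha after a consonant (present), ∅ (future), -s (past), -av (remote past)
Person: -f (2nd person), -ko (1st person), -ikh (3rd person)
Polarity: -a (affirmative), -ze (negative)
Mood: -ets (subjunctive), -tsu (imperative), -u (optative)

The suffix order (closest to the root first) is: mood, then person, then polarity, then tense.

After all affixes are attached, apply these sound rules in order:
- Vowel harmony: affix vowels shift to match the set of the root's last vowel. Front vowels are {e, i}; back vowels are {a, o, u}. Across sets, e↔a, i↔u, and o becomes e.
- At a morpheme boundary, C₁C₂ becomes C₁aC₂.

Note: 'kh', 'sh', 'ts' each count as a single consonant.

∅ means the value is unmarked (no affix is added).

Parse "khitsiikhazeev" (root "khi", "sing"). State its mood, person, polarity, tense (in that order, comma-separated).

Segment: khi-tsu-ikh-ze-av.
mood: -tsu → imperative.
person: -ikh → 3rd person.
polarity: -ze → negative.
tense: -av → remote past.

imperative, 3rd person, negative, remote past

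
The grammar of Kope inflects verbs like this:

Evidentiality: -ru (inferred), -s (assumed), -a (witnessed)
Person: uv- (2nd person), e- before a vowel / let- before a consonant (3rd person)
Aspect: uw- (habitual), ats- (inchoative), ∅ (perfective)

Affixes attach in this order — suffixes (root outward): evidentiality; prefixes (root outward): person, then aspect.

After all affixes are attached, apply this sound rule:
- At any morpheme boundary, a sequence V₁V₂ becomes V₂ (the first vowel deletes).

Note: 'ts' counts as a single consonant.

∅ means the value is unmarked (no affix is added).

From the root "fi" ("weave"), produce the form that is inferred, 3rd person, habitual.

Attach evidentiality inferred -ru → firu.
Attach person 3rd person let- (before consonant 'f') → letfiru.
Attach aspect habitual uw- → uwletfiru.
Vowel deletion: no change.

uwletfiru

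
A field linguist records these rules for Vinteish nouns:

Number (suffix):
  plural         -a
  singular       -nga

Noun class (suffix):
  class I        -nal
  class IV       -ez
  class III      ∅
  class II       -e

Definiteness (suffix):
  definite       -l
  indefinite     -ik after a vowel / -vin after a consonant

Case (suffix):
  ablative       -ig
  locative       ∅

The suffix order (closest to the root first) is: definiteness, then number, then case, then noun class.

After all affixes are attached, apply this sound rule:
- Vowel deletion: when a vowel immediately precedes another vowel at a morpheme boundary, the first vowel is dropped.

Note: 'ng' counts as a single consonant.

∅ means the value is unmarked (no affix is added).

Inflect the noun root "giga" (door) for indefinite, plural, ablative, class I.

gigikignal

Attach definiteness indefinite -ik (after vowel 'a') → gigaik.
Attach number plural -a → gigaika.
Attach case ablative -ig → gigaikaig.
Attach noun class class I -nal → gigaikaignal.
Apply vowel deletion: gigaikaignal → gigikignal.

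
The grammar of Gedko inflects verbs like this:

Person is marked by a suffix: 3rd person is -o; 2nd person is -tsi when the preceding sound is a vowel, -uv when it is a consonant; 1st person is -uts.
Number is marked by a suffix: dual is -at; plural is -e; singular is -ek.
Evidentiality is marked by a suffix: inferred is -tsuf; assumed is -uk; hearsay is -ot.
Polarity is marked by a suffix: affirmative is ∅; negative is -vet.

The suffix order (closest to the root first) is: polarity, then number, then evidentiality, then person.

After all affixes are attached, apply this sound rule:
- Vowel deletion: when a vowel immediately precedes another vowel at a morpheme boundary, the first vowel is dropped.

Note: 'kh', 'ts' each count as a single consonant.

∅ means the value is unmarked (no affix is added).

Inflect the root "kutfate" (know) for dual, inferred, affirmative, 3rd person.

polarity = affirmative: zero marking, form stays kutfate.
Attach number dual -at → kutfateat.
Attach evidentiality inferred -tsuf → kutfateattsuf.
Attach person 3rd person -o → kutfateattsufo.
Apply vowel deletion: kutfateattsufo → kutfatattsufo.

kutfatattsufo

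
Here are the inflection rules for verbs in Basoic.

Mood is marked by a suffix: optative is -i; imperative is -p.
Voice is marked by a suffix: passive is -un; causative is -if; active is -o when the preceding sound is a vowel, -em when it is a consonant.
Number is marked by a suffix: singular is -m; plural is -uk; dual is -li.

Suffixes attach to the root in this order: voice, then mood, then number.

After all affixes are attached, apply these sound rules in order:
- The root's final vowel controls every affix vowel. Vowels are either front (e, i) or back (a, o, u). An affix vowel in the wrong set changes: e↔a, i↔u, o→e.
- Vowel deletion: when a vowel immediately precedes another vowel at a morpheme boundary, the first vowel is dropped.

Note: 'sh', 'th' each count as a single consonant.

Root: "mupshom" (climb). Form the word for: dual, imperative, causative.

mupshomufplu

Attach voice causative -if → mupshomif.
Attach mood imperative -p → mupshomifp.
Attach number dual -li → mupshomifpli.
Apply vowel harmony: mupshomifpli → mupshomufplu.
Vowel deletion: no change.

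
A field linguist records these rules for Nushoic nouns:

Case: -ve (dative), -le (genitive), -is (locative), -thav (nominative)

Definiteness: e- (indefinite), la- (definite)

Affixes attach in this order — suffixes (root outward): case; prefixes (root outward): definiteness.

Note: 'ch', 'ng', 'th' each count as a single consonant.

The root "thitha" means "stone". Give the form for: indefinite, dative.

Attach definiteness indefinite e- → ethitha.
Attach case dative -ve → ethithave.

ethithave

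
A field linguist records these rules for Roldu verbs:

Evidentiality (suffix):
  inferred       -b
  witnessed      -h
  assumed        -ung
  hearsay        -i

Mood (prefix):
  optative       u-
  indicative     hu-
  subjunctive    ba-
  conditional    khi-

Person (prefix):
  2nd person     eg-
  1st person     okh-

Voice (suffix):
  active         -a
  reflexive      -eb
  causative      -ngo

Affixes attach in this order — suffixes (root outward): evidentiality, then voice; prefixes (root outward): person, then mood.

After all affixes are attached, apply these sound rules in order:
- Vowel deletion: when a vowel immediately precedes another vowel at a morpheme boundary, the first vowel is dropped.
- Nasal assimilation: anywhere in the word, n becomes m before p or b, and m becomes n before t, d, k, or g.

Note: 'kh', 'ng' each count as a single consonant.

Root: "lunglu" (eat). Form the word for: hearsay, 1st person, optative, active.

okhlungla

Attach person 1st person okh- → okhlunglu.
Attach evidentiality hearsay -i → okhlunglui.
Attach voice active -a → okhlungluia.
Attach mood optative u- → uokhlungluia.
Apply vowel deletion: uokhlungluia → okhlungla.
Nasal assimilation: no change.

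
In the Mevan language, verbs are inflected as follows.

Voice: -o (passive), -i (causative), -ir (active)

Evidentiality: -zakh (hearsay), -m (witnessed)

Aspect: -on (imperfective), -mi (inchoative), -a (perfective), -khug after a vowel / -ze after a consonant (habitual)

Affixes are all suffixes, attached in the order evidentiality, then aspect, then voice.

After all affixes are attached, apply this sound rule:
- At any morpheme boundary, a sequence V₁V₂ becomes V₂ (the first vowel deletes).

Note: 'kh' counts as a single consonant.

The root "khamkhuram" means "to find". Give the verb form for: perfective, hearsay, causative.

khamkhuramzakhi

Attach evidentiality hearsay -zakh → khamkhuramzakh.
Attach aspect perfective -a → khamkhuramzakha.
Attach voice causative -i → khamkhuramzakhai.
Apply vowel deletion: khamkhuramzakhai → khamkhuramzakhi.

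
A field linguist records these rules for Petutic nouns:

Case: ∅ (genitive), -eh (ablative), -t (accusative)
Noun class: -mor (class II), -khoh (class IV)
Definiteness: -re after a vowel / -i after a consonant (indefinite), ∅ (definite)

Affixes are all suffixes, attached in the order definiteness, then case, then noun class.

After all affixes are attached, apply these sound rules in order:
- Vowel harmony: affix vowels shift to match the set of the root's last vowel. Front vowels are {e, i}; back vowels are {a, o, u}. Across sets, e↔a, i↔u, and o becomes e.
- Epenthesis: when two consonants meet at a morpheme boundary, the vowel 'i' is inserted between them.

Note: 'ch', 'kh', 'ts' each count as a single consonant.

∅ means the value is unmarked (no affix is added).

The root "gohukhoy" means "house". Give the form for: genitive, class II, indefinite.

Attach definiteness indefinite -i (after consonant 'y') → gohukhoyi.
case = genitive: zero marking, form stays gohukhoyi.
Attach noun class class II -mor → gohukhoyimor.
Apply vowel harmony: gohukhoyimor → gohukhoyumor.
Epenthesis: no change.

gohukhoyumor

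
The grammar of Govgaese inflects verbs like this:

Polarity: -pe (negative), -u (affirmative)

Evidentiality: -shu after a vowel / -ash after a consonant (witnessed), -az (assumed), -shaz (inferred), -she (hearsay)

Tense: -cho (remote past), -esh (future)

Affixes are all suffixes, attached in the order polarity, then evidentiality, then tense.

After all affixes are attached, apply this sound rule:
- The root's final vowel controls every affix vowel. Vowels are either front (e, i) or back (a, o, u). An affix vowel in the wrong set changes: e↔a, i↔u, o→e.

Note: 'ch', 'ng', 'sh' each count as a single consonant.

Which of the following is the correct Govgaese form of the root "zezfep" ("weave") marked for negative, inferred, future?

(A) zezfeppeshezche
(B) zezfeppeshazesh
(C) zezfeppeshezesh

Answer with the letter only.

Attach polarity negative -pe → zezfeppe.
Attach evidentiality inferred -shaz → zezfeppeshaz.
Attach tense future -esh → zezfeppeshazesh.
Apply vowel harmony: zezfeppeshazesh → zezfeppeshezesh.
So the correct form is zezfeppeshezesh, option (C).
(B) zezfeppeshazesh is wrong: it fails to apply the sound rule(s).
(A) zezfeppeshezche is wrong: it uses remote past instead of future for tense.

C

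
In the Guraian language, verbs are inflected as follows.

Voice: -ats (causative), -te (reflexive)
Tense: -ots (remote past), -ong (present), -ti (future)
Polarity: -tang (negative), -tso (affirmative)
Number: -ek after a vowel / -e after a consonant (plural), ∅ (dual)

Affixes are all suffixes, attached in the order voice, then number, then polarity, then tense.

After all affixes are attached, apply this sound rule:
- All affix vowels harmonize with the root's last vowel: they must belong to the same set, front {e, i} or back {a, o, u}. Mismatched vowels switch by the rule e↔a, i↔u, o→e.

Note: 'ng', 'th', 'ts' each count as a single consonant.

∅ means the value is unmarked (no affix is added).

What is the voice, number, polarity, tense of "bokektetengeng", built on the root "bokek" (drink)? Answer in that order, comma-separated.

reflexive, dual, negative, present

Segment: bokek-te-tang-ong.
voice: -te → reflexive.
number: ∅ → dual.
polarity: -tang → negative.
tense: -ong → present.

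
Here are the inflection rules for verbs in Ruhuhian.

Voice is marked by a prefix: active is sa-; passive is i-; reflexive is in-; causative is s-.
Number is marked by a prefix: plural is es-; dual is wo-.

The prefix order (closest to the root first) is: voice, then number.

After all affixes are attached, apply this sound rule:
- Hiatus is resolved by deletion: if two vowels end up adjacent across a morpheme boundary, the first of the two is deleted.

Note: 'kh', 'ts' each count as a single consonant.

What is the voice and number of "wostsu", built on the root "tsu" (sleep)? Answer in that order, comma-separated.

causative, dual

Segment: wo-s-tsu.
voice: s- → causative.
number: wo- → dual.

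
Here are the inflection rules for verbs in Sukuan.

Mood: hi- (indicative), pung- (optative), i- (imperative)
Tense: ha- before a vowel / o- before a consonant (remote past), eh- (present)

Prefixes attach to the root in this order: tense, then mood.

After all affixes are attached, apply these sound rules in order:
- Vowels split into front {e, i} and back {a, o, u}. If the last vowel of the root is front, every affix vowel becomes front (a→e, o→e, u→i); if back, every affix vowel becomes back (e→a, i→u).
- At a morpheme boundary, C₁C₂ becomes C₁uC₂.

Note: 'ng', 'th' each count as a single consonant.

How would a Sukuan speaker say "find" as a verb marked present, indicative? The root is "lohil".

hiehulohil

Attach tense present eh- → ehlohil.
Attach mood indicative hi- → hiehlohil.
Vowel harmony: no change.
Apply epenthesis: hiehlohil → hiehulohil.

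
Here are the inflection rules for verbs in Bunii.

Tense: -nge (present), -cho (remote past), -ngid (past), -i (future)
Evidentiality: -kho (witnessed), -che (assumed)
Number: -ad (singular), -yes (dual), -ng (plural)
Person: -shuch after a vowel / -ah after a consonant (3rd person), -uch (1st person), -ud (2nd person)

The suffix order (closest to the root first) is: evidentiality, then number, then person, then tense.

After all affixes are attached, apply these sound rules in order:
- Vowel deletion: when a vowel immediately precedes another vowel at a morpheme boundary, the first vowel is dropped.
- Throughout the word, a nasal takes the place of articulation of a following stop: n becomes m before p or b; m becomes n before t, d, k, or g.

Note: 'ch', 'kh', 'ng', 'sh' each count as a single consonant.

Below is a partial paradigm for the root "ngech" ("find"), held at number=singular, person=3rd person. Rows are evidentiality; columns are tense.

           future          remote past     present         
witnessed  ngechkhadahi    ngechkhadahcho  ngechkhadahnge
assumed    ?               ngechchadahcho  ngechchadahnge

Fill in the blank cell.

Attach evidentiality assumed -che → ngechche.
Attach number singular -ad → ngechchead.
Attach person 3rd person -ah (after consonant 'd') → ngechcheadah.
Attach tense future -i → ngechcheadahi.
Apply vowel deletion: ngechcheadahi → ngechchadahi.
Nasal assimilation: no change.

ngechchadahi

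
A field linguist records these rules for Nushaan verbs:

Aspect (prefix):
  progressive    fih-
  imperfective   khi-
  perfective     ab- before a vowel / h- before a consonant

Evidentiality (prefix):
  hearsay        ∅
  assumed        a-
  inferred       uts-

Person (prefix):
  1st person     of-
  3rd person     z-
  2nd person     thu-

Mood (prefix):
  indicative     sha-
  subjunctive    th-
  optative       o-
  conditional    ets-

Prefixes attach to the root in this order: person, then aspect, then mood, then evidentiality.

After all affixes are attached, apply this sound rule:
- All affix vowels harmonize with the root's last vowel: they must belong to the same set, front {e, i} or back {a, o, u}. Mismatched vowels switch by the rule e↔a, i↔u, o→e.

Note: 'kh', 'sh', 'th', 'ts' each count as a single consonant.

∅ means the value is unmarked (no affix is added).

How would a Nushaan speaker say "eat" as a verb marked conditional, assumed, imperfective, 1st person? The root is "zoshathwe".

Attach person 1st person of- → ofzoshathwe.
Attach aspect imperfective khi- → khiofzoshathwe.
Attach mood conditional ets- → etskhiofzoshathwe.
Attach evidentiality assumed a- → aetskhiofzoshathwe.
Apply vowel harmony: aetskhiofzoshathwe → eetskhiefzoshathwe.

eetskhiefzoshathwe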